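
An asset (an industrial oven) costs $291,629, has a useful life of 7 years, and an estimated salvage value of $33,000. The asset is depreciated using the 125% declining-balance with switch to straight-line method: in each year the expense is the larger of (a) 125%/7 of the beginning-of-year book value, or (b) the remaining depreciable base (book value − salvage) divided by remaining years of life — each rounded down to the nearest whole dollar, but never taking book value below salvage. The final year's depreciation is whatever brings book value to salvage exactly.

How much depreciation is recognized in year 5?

Depreciable base = $291,629 − $33,000 = $258,629.
Year 1: DB = ⌊$291,629 × 125%/7⌋ = $52,076; SL = ⌊$258,629/7⌋ = $36,947 → take DB $52,076. Book value $239,553.
Year 2: DB = ⌊$239,553 × 125%/7⌋ = $42,777; SL = ⌊$206,553/6⌋ = $34,425 → take DB $42,777. Book value $196,776.
Year 3: DB = ⌊$196,776 × 125%/7⌋ = $35,138; SL = ⌊$163,776/5⌋ = $32,755 → take DB $35,138. Book value $161,638.
Year 4: DB = ⌊$161,638 × 125%/7⌋ = $28,863; SL = ⌊$128,638/4⌋ = $32,159 → take SL $32,159. Book value $129,479.
Year 5: DB = ⌊$129,479 × 125%/7⌋ = $23,121; SL = ⌊$96,479/3⌋ = $32,159 → take SL $32,159. Book value $97,320.

$32,159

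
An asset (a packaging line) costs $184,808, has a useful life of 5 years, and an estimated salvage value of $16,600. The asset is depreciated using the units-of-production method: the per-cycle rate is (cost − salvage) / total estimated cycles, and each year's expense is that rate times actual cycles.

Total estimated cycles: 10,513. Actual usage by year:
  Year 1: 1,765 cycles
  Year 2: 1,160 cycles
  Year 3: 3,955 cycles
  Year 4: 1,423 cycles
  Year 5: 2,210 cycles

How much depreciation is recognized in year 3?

$63,280

Depreciable base = $184,808 − $16,600 = $168,208.
Rate = $168,208 / 10,513 cycles = $16 per cycle.
Year 1: 1,765 × $16 = $28,240. Book value $156,568.
Year 2: 1,160 × $16 = $18,560. Book value $138,008.
Year 3: 3,955 × $16 = $63,280. Book value $74,728.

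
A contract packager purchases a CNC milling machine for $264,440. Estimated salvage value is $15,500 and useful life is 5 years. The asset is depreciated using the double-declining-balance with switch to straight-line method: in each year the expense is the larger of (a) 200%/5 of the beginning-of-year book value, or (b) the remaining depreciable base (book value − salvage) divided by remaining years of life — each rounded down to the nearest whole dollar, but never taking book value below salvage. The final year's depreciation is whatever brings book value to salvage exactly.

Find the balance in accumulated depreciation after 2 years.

$169,241

Depreciable base = $264,440 − $15,500 = $248,940.
Year 1: DB = ⌊$264,440 × 200%/5⌋ = $105,776; SL = ⌊$248,940/5⌋ = $49,788 → take DB $105,776. Book value $158,664.
Year 2: DB = ⌊$158,664 × 200%/5⌋ = $63,465; SL = ⌊$143,164/4⌋ = $35,791 → take DB $63,465. Book value $95,199.
Accumulated through year 2 = $264,440 − $95,199 = $169,241.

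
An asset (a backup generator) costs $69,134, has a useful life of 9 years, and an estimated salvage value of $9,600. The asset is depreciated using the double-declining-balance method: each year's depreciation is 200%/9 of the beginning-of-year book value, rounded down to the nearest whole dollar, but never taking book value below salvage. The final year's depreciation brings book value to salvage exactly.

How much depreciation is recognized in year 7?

$3,401

Depreciable base = $69,134 − $9,600 = $59,534.
Year 1: ⌊$69,134 × 200%/9⌋ = $15,363. Book value $53,771.
Year 2: ⌊$53,771 × 200%/9⌋ = $11,949. Book value $41,822.
Year 3: ⌊$41,822 × 200%/9⌋ = $9,293. Book value $32,529.
Year 4: ⌊$32,529 × 200%/9⌋ = $7,228. Book value $25,301.
Year 5: ⌊$25,301 × 200%/9⌋ = $5,622. Book value $19,679.
Year 6: ⌊$19,679 × 200%/9⌋ = $4,373. Book value $15,306.
Year 7: ⌊$15,306 × 200%/9⌋ = $3,401. Book value $11,905.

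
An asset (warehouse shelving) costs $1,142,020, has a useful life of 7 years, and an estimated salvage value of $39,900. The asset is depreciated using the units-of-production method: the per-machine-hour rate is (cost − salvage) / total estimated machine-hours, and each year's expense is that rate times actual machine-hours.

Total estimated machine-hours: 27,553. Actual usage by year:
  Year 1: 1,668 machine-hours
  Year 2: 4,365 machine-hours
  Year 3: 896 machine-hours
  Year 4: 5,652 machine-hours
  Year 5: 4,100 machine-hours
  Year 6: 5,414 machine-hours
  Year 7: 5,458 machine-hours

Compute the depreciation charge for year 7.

Depreciable base = $1,142,020 − $39,900 = $1,102,120.
Rate = $1,102,120 / 27,553 machine-hours = $40 per machine-hour.
Year 1: 1,668 × $40 = $66,720. Book value $1,075,300.
Year 2: 4,365 × $40 = $174,600. Book value $900,700.
Year 3: 896 × $40 = $35,840. Book value $864,860.
Year 4: 5,652 × $40 = $226,080. Book value $638,780.
Year 5: 4,100 × $40 = $164,000. Book value $474,780.
Year 6: 5,414 × $40 = $216,560. Book value $258,220.
Year 7: 5,458 × $40 = $218,320. Book value $39,900.

$218,320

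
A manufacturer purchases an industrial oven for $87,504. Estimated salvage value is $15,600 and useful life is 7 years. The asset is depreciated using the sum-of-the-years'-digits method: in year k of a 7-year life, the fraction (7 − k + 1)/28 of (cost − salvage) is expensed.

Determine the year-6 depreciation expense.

Depreciable base = $87,504 − $15,600 = $71,904.
Sum of the years' digits = 7+6+5+4+3+2+1 = 28.
Year 1: $71,904 × 7/28 = $17,976. Book value $69,528.
Year 2: $71,904 × 6/28 = $15,408. Book value $54,120.
Year 3: $71,904 × 5/28 = $12,840. Book value $41,280.
Year 4: $71,904 × 4/28 = $10,272. Book value $31,008.
Year 5: $71,904 × 3/28 = $7,704. Book value $23,304.
Year 6: $71,904 × 2/28 = $5,136. Book value $18,168.

$5,136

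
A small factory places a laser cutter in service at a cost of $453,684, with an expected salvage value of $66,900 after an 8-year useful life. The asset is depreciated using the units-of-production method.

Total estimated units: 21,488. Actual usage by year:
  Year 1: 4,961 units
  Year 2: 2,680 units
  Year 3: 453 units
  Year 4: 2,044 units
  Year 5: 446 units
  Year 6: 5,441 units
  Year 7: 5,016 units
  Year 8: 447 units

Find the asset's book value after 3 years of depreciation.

Depreciable base = $453,684 − $66,900 = $386,784.
Rate = $386,784 / 21,488 units = $18 per unit.
Year 1: 4,961 × $18 = $89,298. Book value $364,386.
Year 2: 2,680 × $18 = $48,240. Book value $316,146.
Year 3: 453 × $18 = $8,154. Book value $307,992.

$307,992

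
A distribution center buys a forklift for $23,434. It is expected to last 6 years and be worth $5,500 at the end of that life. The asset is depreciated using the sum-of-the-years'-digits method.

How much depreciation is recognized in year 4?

$2,562

Depreciable base = $23,434 − $5,500 = $17,934.
Sum of the years' digits = 6+5+4+3+2+1 = 21.
Year 1: $17,934 × 6/21 = $5,124. Book value $18,310.
Year 2: $17,934 × 5/21 = $4,270. Book value $14,040.
Year 3: $17,934 × 4/21 = $3,416. Book value $10,624.
Year 4: $17,934 × 3/21 = $2,562. Book value $8,062.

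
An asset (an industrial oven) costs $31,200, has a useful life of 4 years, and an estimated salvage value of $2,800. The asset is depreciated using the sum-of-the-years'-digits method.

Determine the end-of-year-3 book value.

Depreciable base = $31,200 − $2,800 = $28,400.
Sum of the years' digits = 4+3+2+1 = 10.
Year 1: $28,400 × 4/10 = $11,360. Book value $19,840.
Year 2: $28,400 × 3/10 = $8,520. Book value $11,320.
Year 3: $28,400 × 2/10 = $5,680. Book value $5,640.

$5,640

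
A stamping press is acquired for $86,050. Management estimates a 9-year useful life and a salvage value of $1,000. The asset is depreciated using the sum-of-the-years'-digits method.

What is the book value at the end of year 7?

$6,670

Depreciable base = $86,050 − $1,000 = $85,050.
Sum of the years' digits = 9+8+7+6+5+4+3+2+1 = 45.
Year 1: $85,050 × 9/45 = $17,010. Book value $69,040.
Year 2: $85,050 × 8/45 = $15,120. Book value $53,920.
Year 3: $85,050 × 7/45 = $13,230. Book value $40,690.
Year 4: $85,050 × 6/45 = $11,340. Book value $29,350.
Year 5: $85,050 × 5/45 = $9,450. Book value $19,900.
Year 6: $85,050 × 4/45 = $7,560. Book value $12,340.
Year 7: $85,050 × 3/45 = $5,670. Book value $6,670.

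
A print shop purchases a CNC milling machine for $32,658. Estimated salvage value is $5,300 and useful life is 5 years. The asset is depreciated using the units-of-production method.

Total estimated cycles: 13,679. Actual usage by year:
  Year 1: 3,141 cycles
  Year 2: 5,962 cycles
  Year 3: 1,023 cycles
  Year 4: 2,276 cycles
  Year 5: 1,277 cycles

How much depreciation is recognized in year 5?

Depreciable base = $32,658 − $5,300 = $27,358.
Rate = $27,358 / 13,679 cycles = $2 per cycle.
Year 1: 3,141 × $2 = $6,282. Book value $26,376.
Year 2: 5,962 × $2 = $11,924. Book value $14,452.
Year 3: 1,023 × $2 = $2,046. Book value $12,406.
Year 4: 2,276 × $2 = $4,552. Book value $7,854.
Year 5: 1,277 × $2 = $2,554. Book value $5,300.

$2,554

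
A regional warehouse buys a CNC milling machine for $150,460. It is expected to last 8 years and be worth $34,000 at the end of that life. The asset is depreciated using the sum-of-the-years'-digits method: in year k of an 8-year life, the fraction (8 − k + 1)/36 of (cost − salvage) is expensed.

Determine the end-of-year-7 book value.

$37,235

Depreciable base = $150,460 − $34,000 = $116,460.
Sum of the years' digits = 8+7+6+5+4+3+2+1 = 36.
Year 1: $116,460 × 8/36 = $25,880. Book value $124,580.
Year 2: $116,460 × 7/36 = $22,645. Book value $101,935.
Year 3: $116,460 × 6/36 = $19,410. Book value $82,525.
Year 4: $116,460 × 5/36 = $16,175. Book value $66,350.
Year 5: $116,460 × 4/36 = $12,940. Book value $53,410.
Year 6: $116,460 × 3/36 = $9,705. Book value $43,705.
Year 7: $116,460 × 2/36 = $6,470. Book value $37,235.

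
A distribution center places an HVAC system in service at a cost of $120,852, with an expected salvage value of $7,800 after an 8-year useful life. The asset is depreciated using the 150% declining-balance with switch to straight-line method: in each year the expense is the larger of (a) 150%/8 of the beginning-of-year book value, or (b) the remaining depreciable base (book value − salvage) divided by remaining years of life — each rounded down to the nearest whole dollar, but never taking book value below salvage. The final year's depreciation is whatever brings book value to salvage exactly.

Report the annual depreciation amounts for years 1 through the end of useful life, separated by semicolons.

Depreciable base = $120,852 − $7,800 = $113,052.
Year 1: DB = ⌊$120,852 × 150%/8⌋ = $22,659; SL = ⌊$113,052/8⌋ = $14,131 → take DB $22,659. Book value $98,193.
Year 2: DB = ⌊$98,193 × 150%/8⌋ = $18,411; SL = ⌊$90,393/7⌋ = $12,913 → take DB $18,411. Book value $79,782.
Year 3: DB = ⌊$79,782 × 150%/8⌋ = $14,959; SL = ⌊$71,982/6⌋ = $11,997 → take DB $14,959. Book value $64,823.
Year 4: DB = ⌊$64,823 × 150%/8⌋ = $12,154; SL = ⌊$57,023/5⌋ = $11,404 → take DB $12,154. Book value $52,669.
Year 5: DB = ⌊$52,669 × 150%/8⌋ = $9,875; SL = ⌊$44,869/4⌋ = $11,217 → take SL $11,217. Book value $41,452.
Year 6: DB = ⌊$41,452 × 150%/8⌋ = $7,772; SL = ⌊$33,652/3⌋ = $11,217 → take SL $11,217. Book value $30,235.
Year 7: DB = ⌊$30,235 × 150%/8⌋ = $5,669; SL = ⌊$22,435/2⌋ = $11,217 → take SL $11,217. Book value $19,018.
Year 8 (final): $19,018 − $7,800 = $11,218. Book value $7,800.

$22,659; $18,411; $14,959; $12,154; $11,217; $11,217; $11,217; $11,218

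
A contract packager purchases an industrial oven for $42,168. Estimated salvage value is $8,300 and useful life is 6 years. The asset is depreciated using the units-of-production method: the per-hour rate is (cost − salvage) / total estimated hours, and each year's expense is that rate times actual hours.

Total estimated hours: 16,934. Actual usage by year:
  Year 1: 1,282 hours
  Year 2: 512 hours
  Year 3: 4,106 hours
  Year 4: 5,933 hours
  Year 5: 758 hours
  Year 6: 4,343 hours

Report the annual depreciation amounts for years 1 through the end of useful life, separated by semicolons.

Depreciable base = $42,168 − $8,300 = $33,868.
Rate = $33,868 / 16,934 hours = $2 per hour.
Year 1: 1,282 × $2 = $2,564. Book value $39,604.
Year 2: 512 × $2 = $1,024. Book value $38,580.
Year 3: 4,106 × $2 = $8,212. Book value $30,368.
Year 4: 5,933 × $2 = $11,866. Book value $18,502.
Year 5: 758 × $2 = $1,516. Book value $16,986.
Year 6: 4,343 × $2 = $8,686. Book value $8,300.

$2,564; $1,024; $8,212; $11,866; $1,516; $8,686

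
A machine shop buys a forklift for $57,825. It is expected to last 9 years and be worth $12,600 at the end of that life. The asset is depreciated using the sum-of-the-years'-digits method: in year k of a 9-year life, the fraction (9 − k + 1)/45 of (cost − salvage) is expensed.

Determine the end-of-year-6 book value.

Depreciable base = $57,825 − $12,600 = $45,225.
Sum of the years' digits = 9+8+7+6+5+4+3+2+1 = 45.
Year 1: $45,225 × 9/45 = $9,045. Book value $48,780.
Year 2: $45,225 × 8/45 = $8,040. Book value $40,740.
Year 3: $45,225 × 7/45 = $7,035. Book value $33,705.
Year 4: $45,225 × 6/45 = $6,030. Book value $27,675.
Year 5: $45,225 × 5/45 = $5,025. Book value $22,650.
Year 6: $45,225 × 4/45 = $4,020. Book value $18,630.

$18,630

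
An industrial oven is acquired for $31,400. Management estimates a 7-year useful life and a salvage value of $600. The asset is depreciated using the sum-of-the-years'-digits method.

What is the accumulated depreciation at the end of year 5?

$27,500

Depreciable base = $31,400 − $600 = $30,800.
Sum of the years' digits = 7+6+5+4+3+2+1 = 28.
Year 1: $30,800 × 7/28 = $7,700. Book value $23,700.
Year 2: $30,800 × 6/28 = $6,600. Book value $17,100.
Year 3: $30,800 × 5/28 = $5,500. Book value $11,600.
Year 4: $30,800 × 4/28 = $4,400. Book value $7,200.
Year 5: $30,800 × 3/28 = $3,300. Book value $3,900.
Accumulated through year 5 = $31,400 − $3,900 = $27,500.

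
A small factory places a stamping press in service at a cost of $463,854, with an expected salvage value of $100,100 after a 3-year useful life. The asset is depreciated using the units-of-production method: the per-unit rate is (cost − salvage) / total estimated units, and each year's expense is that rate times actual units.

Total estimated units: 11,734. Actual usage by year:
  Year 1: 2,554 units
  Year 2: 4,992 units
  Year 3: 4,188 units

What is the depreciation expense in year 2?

$154,752

Depreciable base = $463,854 − $100,100 = $363,754.
Rate = $363,754 / 11,734 units = $31 per unit.
Year 1: 2,554 × $31 = $79,174. Book value $384,680.
Year 2: 4,992 × $31 = $154,752. Book value $229,928.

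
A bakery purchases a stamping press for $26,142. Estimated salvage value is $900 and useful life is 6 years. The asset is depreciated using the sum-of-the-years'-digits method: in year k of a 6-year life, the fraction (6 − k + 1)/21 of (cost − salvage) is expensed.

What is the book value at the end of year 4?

Depreciable base = $26,142 − $900 = $25,242.
Sum of the years' digits = 6+5+4+3+2+1 = 21.
Year 1: $25,242 × 6/21 = $7,212. Book value $18,930.
Year 2: $25,242 × 5/21 = $6,010. Book value $12,920.
Year 3: $25,242 × 4/21 = $4,808. Book value $8,112.
Year 4: $25,242 × 3/21 = $3,606. Book value $4,506.

$4,506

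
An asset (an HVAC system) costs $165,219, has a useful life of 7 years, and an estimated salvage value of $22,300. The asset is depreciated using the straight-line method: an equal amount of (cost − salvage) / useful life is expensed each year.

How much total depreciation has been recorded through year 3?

Depreciable base = $165,219 − $22,300 = $142,919.
Annual expense = $142,919 / 7 = $20,417.
End of year 1: book value $144,802.
End of year 2: book value $124,385.
End of year 3: book value $103,968.
Accumulated through year 3 = $165,219 − $103,968 = $61,251.

$61,251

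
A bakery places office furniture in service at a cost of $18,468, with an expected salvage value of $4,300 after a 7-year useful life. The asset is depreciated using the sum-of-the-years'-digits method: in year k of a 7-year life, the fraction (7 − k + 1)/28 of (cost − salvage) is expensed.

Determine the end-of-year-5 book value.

Depreciable base = $18,468 − $4,300 = $14,168.
Sum of the years' digits = 7+6+5+4+3+2+1 = 28.
Year 1: $14,168 × 7/28 = $3,542. Book value $14,926.
Year 2: $14,168 × 6/28 = $3,036. Book value $11,890.
Year 3: $14,168 × 5/28 = $2,530. Book value $9,360.
Year 4: $14,168 × 4/28 = $2,024. Book value $7,336.
Year 5: $14,168 × 3/28 = $1,518. Book value $5,818.

$5,818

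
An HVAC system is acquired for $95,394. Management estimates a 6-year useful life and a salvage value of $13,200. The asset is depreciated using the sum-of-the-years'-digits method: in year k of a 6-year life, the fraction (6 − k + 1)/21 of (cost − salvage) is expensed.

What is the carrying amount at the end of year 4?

Depreciable base = $95,394 − $13,200 = $82,194.
Sum of the years' digits = 6+5+4+3+2+1 = 21.
Year 1: $82,194 × 6/21 = $23,484. Book value $71,910.
Year 2: $82,194 × 5/21 = $19,570. Book value $52,340.
Year 3: $82,194 × 4/21 = $15,656. Book value $36,684.
Year 4: $82,194 × 3/21 = $11,742. Book value $24,942.

$24,942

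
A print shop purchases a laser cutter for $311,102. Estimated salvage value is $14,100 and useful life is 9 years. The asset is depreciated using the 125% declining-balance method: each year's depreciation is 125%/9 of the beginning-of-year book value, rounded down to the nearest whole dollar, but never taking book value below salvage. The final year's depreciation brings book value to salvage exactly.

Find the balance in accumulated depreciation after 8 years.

$217,046

Depreciable base = $311,102 − $14,100 = $297,002.
Year 1: ⌊$311,102 × 125%/9⌋ = $43,208. Book value $267,894.
Year 2: ⌊$267,894 × 125%/9⌋ = $37,207. Book value $230,687.
Year 3: ⌊$230,687 × 125%/9⌋ = $32,039. Book value $198,648.
Year 4: ⌊$198,648 × 125%/9⌋ = $27,590. Book value $171,058.
Year 5: ⌊$171,058 × 125%/9⌋ = $23,758. Book value $147,300.
Year 6: ⌊$147,300 × 125%/9⌋ = $20,458. Book value $126,842.
Year 7: ⌊$126,842 × 125%/9⌋ = $17,616. Book value $109,226.
Year 8: ⌊$109,226 × 125%/9⌋ = $15,170. Book value $94,056.
Accumulated through year 8 = $311,102 − $94,056 = $217,046.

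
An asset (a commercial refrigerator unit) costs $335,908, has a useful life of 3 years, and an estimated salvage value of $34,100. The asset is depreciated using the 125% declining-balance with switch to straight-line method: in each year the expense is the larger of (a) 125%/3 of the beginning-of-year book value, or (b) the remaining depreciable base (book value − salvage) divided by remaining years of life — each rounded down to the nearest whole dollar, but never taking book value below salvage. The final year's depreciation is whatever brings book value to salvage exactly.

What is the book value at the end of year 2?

$114,303

Depreciable base = $335,908 − $34,100 = $301,808.
Year 1: DB = ⌊$335,908 × 125%/3⌋ = $139,961; SL = ⌊$301,808/3⌋ = $100,602 → take DB $139,961. Book value $195,947.
Year 2: DB = ⌊$195,947 × 125%/3⌋ = $81,644; SL = ⌊$161,847/2⌋ = $80,923 → take DB $81,644. Book value $114,303.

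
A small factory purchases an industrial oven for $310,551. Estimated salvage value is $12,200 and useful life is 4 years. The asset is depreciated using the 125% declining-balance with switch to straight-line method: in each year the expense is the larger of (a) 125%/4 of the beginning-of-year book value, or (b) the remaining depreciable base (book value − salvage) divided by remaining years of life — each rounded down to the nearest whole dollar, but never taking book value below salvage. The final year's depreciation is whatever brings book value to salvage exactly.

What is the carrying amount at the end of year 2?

$146,403

Depreciable base = $310,551 − $12,200 = $298,351.
Year 1: DB = ⌊$310,551 × 125%/4⌋ = $97,047; SL = ⌊$298,351/4⌋ = $74,587 → take DB $97,047. Book value $213,504.
Year 2: DB = ⌊$213,504 × 125%/4⌋ = $66,720; SL = ⌊$201,304/3⌋ = $67,101 → take SL $67,101. Book value $146,403.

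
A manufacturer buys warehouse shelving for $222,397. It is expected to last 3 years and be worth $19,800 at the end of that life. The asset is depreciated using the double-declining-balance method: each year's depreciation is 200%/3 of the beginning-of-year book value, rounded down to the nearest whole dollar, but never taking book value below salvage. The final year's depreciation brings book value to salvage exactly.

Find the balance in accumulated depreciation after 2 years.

$197,686

Depreciable base = $222,397 − $19,800 = $202,597.
Year 1: ⌊$222,397 × 200%/3⌋ = $148,264. Book value $74,133.
Year 2: ⌊$74,133 × 200%/3⌋ = $49,422. Book value $24,711.
Accumulated through year 2 = $222,397 − $24,711 = $197,686.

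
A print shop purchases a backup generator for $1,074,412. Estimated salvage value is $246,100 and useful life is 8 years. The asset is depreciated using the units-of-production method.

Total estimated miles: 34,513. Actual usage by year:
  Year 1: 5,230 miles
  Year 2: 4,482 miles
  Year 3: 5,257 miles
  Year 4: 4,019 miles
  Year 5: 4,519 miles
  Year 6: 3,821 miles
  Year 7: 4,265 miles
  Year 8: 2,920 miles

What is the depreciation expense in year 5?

$108,456

Depreciable base = $1,074,412 − $246,100 = $828,312.
Rate = $828,312 / 34,513 miles = $24 per mile.
Year 1: 5,230 × $24 = $125,520. Book value $948,892.
Year 2: 4,482 × $24 = $107,568. Book value $841,324.
Year 3: 5,257 × $24 = $126,168. Book value $715,156.
Year 4: 4,019 × $24 = $96,456. Book value $618,700.
Year 5: 4,519 × $24 = $108,456. Book value $510,244.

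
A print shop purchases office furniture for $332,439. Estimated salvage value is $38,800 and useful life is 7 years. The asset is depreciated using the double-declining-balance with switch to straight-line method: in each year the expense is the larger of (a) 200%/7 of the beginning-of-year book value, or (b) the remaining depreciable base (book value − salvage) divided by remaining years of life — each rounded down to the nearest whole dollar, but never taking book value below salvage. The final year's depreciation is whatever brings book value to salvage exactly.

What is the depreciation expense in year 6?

Depreciable base = $332,439 − $38,800 = $293,639.
Year 1: DB = ⌊$332,439 × 200%/7⌋ = $94,982; SL = ⌊$293,639/7⌋ = $41,948 → take DB $94,982. Book value $237,457.
Year 2: DB = ⌊$237,457 × 200%/7⌋ = $67,844; SL = ⌊$198,657/6⌋ = $33,109 → take DB $67,844. Book value $169,613.
Year 3: DB = ⌊$169,613 × 200%/7⌋ = $48,460; SL = ⌊$130,813/5⌋ = $26,162 → take DB $48,460. Book value $121,153.
Year 4: DB = ⌊$121,153 × 200%/7⌋ = $34,615; SL = ⌊$82,353/4⌋ = $20,588 → take DB $34,615. Book value $86,538.
Year 5: DB = ⌊$86,538 × 200%/7⌋ = $24,725; SL = ⌊$47,738/3⌋ = $15,912 → take DB $24,725. Book value $61,813.
Year 6: DB = ⌊$61,813 × 200%/7⌋ = $17,660; SL = ⌊$23,013/2⌋ = $11,506 → take DB $17,660. Book value $44,153.

$17,660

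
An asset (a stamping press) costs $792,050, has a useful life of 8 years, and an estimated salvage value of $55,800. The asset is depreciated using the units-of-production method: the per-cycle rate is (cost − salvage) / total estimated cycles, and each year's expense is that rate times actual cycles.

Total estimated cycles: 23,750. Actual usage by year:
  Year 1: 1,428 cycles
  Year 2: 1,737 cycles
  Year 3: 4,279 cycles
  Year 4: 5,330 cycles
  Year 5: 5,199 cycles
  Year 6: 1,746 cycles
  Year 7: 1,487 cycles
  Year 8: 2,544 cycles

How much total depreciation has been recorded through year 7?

$657,386

Depreciable base = $792,050 − $55,800 = $736,250.
Rate = $736,250 / 23,750 cycles = $31 per cycle.
Year 1: 1,428 × $31 = $44,268. Book value $747,782.
Year 2: 1,737 × $31 = $53,847. Book value $693,935.
Year 3: 4,279 × $31 = $132,649. Book value $561,286.
Year 4: 5,330 × $31 = $165,230. Book value $396,056.
Year 5: 5,199 × $31 = $161,169. Book value $234,887.
Year 6: 1,746 × $31 = $54,126. Book value $180,761.
Year 7: 1,487 × $31 = $46,097. Book value $134,664.
Accumulated through year 7 = $792,050 − $134,664 = $657,386.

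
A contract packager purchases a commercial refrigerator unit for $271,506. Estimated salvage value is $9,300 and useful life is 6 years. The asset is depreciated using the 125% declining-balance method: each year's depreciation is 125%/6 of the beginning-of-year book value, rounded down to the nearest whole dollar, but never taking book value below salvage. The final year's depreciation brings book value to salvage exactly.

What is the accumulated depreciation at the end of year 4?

Depreciable base = $271,506 − $9,300 = $262,206.
Year 1: ⌊$271,506 × 125%/6⌋ = $56,563. Book value $214,943.
Year 2: ⌊$214,943 × 125%/6⌋ = $44,779. Book value $170,164.
Year 3: ⌊$170,164 × 125%/6⌋ = $35,450. Book value $134,714.
Year 4: ⌊$134,714 × 125%/6⌋ = $28,065. Book value $106,649.
Accumulated through year 4 = $271,506 − $106,649 = $164,857.

$164,857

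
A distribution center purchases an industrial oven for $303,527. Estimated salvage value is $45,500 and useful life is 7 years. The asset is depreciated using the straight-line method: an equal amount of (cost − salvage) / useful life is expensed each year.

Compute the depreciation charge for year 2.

Depreciable base = $303,527 − $45,500 = $258,027.
Annual expense = $258,027 / 7 = $36,861.

$36,861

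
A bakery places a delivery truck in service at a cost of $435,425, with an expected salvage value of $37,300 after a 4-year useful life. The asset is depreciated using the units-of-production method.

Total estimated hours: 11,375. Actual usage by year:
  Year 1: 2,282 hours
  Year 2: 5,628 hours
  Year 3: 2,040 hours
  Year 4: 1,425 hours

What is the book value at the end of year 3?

Depreciable base = $435,425 − $37,300 = $398,125.
Rate = $398,125 / 11,375 hours = $35 per hour.
Year 1: 2,282 × $35 = $79,870. Book value $355,555.
Year 2: 5,628 × $35 = $196,980. Book value $158,575.
Year 3: 2,040 × $35 = $71,400. Book value $87,175.

$87,175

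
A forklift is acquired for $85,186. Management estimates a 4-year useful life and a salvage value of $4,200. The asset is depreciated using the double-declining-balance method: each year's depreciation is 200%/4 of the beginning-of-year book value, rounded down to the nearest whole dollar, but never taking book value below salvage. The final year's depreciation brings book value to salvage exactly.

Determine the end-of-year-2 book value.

$21,297

Depreciable base = $85,186 − $4,200 = $80,986.
Year 1: ⌊$85,186 × 200%/4⌋ = $42,593. Book value $42,593.
Year 2: ⌊$42,593 × 200%/4⌋ = $21,296. Book value $21,297.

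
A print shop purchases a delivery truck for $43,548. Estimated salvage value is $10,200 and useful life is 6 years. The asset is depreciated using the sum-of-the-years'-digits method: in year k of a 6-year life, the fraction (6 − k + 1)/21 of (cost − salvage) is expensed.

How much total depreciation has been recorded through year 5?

Depreciable base = $43,548 − $10,200 = $33,348.
Sum of the years' digits = 6+5+4+3+2+1 = 21.
Year 1: $33,348 × 6/21 = $9,528. Book value $34,020.
Year 2: $33,348 × 5/21 = $7,940. Book value $26,080.
Year 3: $33,348 × 4/21 = $6,352. Book value $19,728.
Year 4: $33,348 × 3/21 = $4,764. Book value $14,964.
Year 5: $33,348 × 2/21 = $3,176. Book value $11,788.
Accumulated through year 5 = $43,548 − $11,788 = $31,760.

$31,760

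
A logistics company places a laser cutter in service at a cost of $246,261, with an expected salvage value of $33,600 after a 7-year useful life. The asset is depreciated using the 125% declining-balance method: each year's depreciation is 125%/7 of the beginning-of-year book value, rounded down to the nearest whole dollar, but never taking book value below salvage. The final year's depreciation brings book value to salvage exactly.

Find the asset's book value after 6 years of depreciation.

$75,652

Depreciable base = $246,261 − $33,600 = $212,661.
Year 1: ⌊$246,261 × 125%/7⌋ = $43,975. Book value $202,286.
Year 2: ⌊$202,286 × 125%/7⌋ = $36,122. Book value $166,164.
Year 3: ⌊$166,164 × 125%/7⌋ = $29,672. Book value $136,492.
Year 4: ⌊$136,492 × 125%/7⌋ = $24,373. Book value $112,119.
Year 5: ⌊$112,119 × 125%/7⌋ = $20,021. Book value $92,098.
Year 6: ⌊$92,098 × 125%/7⌋ = $16,446. Book value $75,652.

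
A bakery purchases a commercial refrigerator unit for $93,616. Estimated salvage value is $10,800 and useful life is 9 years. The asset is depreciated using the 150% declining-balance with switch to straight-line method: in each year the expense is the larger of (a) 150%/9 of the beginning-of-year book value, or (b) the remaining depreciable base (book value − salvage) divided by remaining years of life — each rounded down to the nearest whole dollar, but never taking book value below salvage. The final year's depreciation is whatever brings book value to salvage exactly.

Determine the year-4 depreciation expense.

Depreciable base = $93,616 − $10,800 = $82,816.
Year 1: DB = ⌊$93,616 × 150%/9⌋ = $15,602; SL = ⌊$82,816/9⌋ = $9,201 → take DB $15,602. Book value $78,014.
Year 2: DB = ⌊$78,014 × 150%/9⌋ = $13,002; SL = ⌊$67,214/8⌋ = $8,401 → take DB $13,002. Book value $65,012.
Year 3: DB = ⌊$65,012 × 150%/9⌋ = $10,835; SL = ⌊$54,212/7⌋ = $7,744 → take DB $10,835. Book value $54,177.
Year 4: DB = ⌊$54,177 × 150%/9⌋ = $9,029; SL = ⌊$43,377/6⌋ = $7,229 → take DB $9,029. Book value $45,148.

$9,029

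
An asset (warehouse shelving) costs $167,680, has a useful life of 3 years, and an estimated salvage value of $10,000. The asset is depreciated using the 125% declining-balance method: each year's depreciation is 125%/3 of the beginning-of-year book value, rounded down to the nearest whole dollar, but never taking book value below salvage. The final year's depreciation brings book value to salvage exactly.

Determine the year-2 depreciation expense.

$40,755

Depreciable base = $167,680 − $10,000 = $157,680.
Year 1: ⌊$167,680 × 125%/3⌋ = $69,866. Book value $97,814.
Year 2: ⌊$97,814 × 125%/3⌋ = $40,755. Book value $57,059.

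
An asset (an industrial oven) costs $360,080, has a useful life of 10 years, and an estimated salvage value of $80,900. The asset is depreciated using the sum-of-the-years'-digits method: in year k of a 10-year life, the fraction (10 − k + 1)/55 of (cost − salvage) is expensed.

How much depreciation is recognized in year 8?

$15,228

Depreciable base = $360,080 − $80,900 = $279,180.
Sum of the years' digits = 10+9+8+7+6+5+4+3+2+1 = 55.
Year 1: $279,180 × 10/55 = $50,760. Book value $309,320.
Year 2: $279,180 × 9/55 = $45,684. Book value $263,636.
Year 3: $279,180 × 8/55 = $40,608. Book value $223,028.
Year 4: $279,180 × 7/55 = $35,532. Book value $187,496.
Year 5: $279,180 × 6/55 = $30,456. Book value $157,040.
Year 6: $279,180 × 5/55 = $25,380. Book value $131,660.
Year 7: $279,180 × 4/55 = $20,304. Book value $111,356.
Year 8: $279,180 × 3/55 = $15,228. Book value $96,128.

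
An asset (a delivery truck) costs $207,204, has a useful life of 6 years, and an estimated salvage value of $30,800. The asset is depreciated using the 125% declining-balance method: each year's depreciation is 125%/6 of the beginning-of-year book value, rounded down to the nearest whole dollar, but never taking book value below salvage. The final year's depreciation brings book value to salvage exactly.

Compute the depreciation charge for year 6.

$33,635

Depreciable base = $207,204 − $30,800 = $176,404.
Year 1: ⌊$207,204 × 125%/6⌋ = $43,167. Book value $164,037.
Year 2: ⌊$164,037 × 125%/6⌋ = $34,174. Book value $129,863.
Year 3: ⌊$129,863 × 125%/6⌋ = $27,054. Book value $102,809.
Year 4: ⌊$102,809 × 125%/6⌋ = $21,418. Book value $81,391.
Year 5: ⌊$81,391 × 125%/6⌋ = $16,956. Book value $64,435.
Year 6 (final): $64,435 − $30,800 = $33,635. Book value $30,800.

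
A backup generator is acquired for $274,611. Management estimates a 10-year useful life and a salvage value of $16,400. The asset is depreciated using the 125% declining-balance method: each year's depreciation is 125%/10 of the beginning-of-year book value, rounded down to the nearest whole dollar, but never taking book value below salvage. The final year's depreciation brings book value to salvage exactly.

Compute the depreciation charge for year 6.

Depreciable base = $274,611 − $16,400 = $258,211.
Year 1: ⌊$274,611 × 125%/10⌋ = $34,326. Book value $240,285.
Year 2: ⌊$240,285 × 125%/10⌋ = $30,035. Book value $210,250.
Year 3: ⌊$210,250 × 125%/10⌋ = $26,281. Book value $183,969.
Year 4: ⌊$183,969 × 125%/10⌋ = $22,996. Book value $160,973.
Year 5: ⌊$160,973 × 125%/10⌋ = $20,121. Book value $140,852.
Year 6: ⌊$140,852 × 125%/10⌋ = $17,606. Book value $123,246.

$17,606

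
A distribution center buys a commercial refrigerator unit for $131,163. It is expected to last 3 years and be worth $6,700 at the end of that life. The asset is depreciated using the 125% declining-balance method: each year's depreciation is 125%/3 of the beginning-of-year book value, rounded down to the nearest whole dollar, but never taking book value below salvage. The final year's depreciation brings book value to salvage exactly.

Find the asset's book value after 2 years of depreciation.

$44,632

Depreciable base = $131,163 − $6,700 = $124,463.
Year 1: ⌊$131,163 × 125%/3⌋ = $54,651. Book value $76,512.
Year 2: ⌊$76,512 × 125%/3⌋ = $31,880. Book value $44,632.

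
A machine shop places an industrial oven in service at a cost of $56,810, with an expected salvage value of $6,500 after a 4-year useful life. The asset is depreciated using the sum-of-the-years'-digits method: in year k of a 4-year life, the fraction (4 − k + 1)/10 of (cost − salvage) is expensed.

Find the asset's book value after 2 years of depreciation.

$21,593

Depreciable base = $56,810 − $6,500 = $50,310.
Sum of the years' digits = 4+3+2+1 = 10.
Year 1: $50,310 × 4/10 = $20,124. Book value $36,686.
Year 2: $50,310 × 3/10 = $15,093. Book value $21,593.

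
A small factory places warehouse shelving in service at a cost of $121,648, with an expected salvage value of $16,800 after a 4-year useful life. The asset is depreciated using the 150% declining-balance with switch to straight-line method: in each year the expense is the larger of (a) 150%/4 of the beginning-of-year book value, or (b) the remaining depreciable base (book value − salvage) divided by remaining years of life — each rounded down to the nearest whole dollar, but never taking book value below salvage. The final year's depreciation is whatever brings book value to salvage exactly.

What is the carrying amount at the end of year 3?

Depreciable base = $121,648 − $16,800 = $104,848.
Year 1: DB = ⌊$121,648 × 150%/4⌋ = $45,618; SL = ⌊$104,848/4⌋ = $26,212 → take DB $45,618. Book value $76,030.
Year 2: DB = ⌊$76,030 × 150%/4⌋ = $28,511; SL = ⌊$59,230/3⌋ = $19,743 → take DB $28,511. Book value $47,519.
Year 3: DB = ⌊$47,519 × 150%/4⌋ = $17,819; SL = ⌊$30,719/2⌋ = $15,359 → take DB $17,819. Book value $29,700.

$29,700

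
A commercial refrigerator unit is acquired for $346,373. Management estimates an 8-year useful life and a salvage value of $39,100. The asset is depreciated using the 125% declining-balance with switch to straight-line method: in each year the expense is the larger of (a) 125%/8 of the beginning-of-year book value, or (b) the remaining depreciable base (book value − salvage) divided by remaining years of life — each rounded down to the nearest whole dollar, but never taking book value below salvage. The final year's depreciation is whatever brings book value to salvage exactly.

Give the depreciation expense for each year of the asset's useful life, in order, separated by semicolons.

$54,120; $45,664; $38,529; $33,792; $33,792; $33,792; $33,792; $33,792

Depreciable base = $346,373 − $39,100 = $307,273.
Year 1: DB = ⌊$346,373 × 125%/8⌋ = $54,120; SL = ⌊$307,273/8⌋ = $38,409 → take DB $54,120. Book value $292,253.
Year 2: DB = ⌊$292,253 × 125%/8⌋ = $45,664; SL = ⌊$253,153/7⌋ = $36,164 → take DB $45,664. Book value $246,589.
Year 3: DB = ⌊$246,589 × 125%/8⌋ = $38,529; SL = ⌊$207,489/6⌋ = $34,581 → take DB $38,529. Book value $208,060.
Year 4: DB = ⌊$208,060 × 125%/8⌋ = $32,509; SL = ⌊$168,960/5⌋ = $33,792 → take SL $33,792. Book value $174,268.
Year 5: DB = ⌊$174,268 × 125%/8⌋ = $27,229; SL = ⌊$135,168/4⌋ = $33,792 → take SL $33,792. Book value $140,476.
Year 6: DB = ⌊$140,476 × 125%/8⌋ = $21,949; SL = ⌊$101,376/3⌋ = $33,792 → take SL $33,792. Book value $106,684.
Year 7: DB = ⌊$106,684 × 125%/8⌋ = $16,669; SL = ⌊$67,584/2⌋ = $33,792 → take SL $33,792. Book value $72,892.
Year 8 (final): $72,892 − $39,100 = $33,792. Book value $39,100.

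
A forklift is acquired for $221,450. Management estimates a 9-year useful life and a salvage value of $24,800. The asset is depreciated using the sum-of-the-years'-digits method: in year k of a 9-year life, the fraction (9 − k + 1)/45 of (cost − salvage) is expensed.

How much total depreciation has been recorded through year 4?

$131,100

Depreciable base = $221,450 − $24,800 = $196,650.
Sum of the years' digits = 9+8+7+6+5+4+3+2+1 = 45.
Year 1: $196,650 × 9/45 = $39,330. Book value $182,120.
Year 2: $196,650 × 8/45 = $34,960. Book value $147,160.
Year 3: $196,650 × 7/45 = $30,590. Book value $116,570.
Year 4: $196,650 × 6/45 = $26,220. Book value $90,350.
Accumulated through year 4 = $221,450 − $90,350 = $131,100.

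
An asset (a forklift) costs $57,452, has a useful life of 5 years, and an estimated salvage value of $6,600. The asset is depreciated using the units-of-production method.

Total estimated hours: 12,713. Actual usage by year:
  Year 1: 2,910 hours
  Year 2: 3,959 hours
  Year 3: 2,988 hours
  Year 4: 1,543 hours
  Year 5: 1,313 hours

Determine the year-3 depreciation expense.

Depreciable base = $57,452 − $6,600 = $50,852.
Rate = $50,852 / 12,713 hours = $4 per hour.
Year 1: 2,910 × $4 = $11,640. Book value $45,812.
Year 2: 3,959 × $4 = $15,836. Book value $29,976.
Year 3: 2,988 × $4 = $11,952. Book value $18,024.

$11,952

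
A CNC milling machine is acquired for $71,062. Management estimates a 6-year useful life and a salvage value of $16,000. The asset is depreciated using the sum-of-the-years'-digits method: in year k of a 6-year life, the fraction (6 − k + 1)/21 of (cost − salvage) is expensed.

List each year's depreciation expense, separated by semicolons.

$15,732; $13,110; $10,488; $7,866; $5,244; $2,622

Depreciable base = $71,062 − $16,000 = $55,062.
Sum of the years' digits = 6+5+4+3+2+1 = 21.
Year 1: $55,062 × 6/21 = $15,732. Book value $55,330.
Year 2: $55,062 × 5/21 = $13,110. Book value $42,220.
Year 3: $55,062 × 4/21 = $10,488. Book value $31,732.
Year 4: $55,062 × 3/21 = $7,866. Book value $23,866.
Year 5: $55,062 × 2/21 = $5,244. Book value $18,622.
Year 6: $55,062 × 1/21 = $2,622. Book value $16,000.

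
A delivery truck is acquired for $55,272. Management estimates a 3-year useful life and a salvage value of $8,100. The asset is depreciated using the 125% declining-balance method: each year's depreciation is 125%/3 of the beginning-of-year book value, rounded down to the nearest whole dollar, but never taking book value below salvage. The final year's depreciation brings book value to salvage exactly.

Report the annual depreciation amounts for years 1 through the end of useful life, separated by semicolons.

Depreciable base = $55,272 − $8,100 = $47,172.
Year 1: ⌊$55,272 × 125%/3⌋ = $23,030. Book value $32,242.
Year 2: ⌊$32,242 × 125%/3⌋ = $13,434. Book value $18,808.
Year 3 (final): $18,808 − $8,100 = $10,708. Book value $8,100.

$23,030; $13,434; $10,708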